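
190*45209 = 8589710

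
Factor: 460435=5^1*71^1*1297^1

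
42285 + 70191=112476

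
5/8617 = 5/8617 = 0.00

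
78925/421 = 187 +198/421=187.47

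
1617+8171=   9788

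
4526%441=116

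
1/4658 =1/4658 = 0.00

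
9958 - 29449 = - 19491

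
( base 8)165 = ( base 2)1110101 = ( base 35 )3c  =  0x75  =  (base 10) 117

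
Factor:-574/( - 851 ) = 2^1*7^1 * 23^( - 1)*37^ ( - 1)  *  41^1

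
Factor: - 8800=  - 2^5 * 5^2*11^1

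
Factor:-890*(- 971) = 2^1*5^1 *89^1*971^1 = 864190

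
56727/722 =56727/722 = 78.57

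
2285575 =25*91423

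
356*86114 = 30656584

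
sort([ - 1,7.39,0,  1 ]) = [ - 1, 0,1,7.39 ]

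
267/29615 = 267/29615 = 0.01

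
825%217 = 174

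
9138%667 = 467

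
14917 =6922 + 7995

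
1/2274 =1/2274 = 0.00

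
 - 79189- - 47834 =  - 31355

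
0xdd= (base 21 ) AB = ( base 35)6B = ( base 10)221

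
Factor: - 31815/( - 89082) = 2^(-1)*5^1 *7^( -1) = 5/14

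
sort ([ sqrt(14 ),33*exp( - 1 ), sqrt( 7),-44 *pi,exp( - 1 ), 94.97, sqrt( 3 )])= [ - 44*pi,  exp ( -1 ),sqrt (3 ), sqrt( 7),sqrt( 14 ) , 33*exp(-1),94.97 ]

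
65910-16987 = 48923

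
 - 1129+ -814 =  - 1943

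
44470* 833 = 37043510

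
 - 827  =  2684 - 3511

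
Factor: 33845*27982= 947050790 = 2^1*5^1  *7^1*17^1*823^1*967^1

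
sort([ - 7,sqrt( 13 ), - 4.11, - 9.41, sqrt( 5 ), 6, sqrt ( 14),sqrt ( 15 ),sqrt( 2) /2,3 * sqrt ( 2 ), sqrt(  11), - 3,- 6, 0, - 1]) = [ - 9.41, - 7, - 6, - 4.11, - 3, - 1, 0, sqrt(2 )/2,sqrt (5), sqrt( 11),sqrt( 13),sqrt( 14), sqrt( 15 ),  3*sqrt( 2 ), 6 ]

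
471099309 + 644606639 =1115705948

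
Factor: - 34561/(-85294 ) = 2^(-1)*11^( - 1) * 17^1*19^1 * 107^1*3877^( - 1 )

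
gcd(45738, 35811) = 9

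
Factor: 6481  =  6481^1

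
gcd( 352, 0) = 352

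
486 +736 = 1222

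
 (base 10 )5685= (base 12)3359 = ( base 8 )13065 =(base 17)12b7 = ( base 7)22401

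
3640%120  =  40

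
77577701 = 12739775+64837926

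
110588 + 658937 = 769525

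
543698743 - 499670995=44027748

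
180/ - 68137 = - 1 + 67957/68137 = - 0.00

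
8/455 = 8/455 =0.02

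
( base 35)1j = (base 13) 42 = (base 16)36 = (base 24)26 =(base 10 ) 54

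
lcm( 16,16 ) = 16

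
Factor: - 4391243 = -31^1*141653^1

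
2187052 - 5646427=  - 3459375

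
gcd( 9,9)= 9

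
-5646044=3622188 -9268232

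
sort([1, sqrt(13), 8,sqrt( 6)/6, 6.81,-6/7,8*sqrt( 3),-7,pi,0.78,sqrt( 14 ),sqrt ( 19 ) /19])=[-7, - 6/7, sqrt(19)/19,sqrt( 6)/6, 0.78,1 , pi, sqrt(13), sqrt( 14 ), 6.81, 8,8*sqrt( 3) ]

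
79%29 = 21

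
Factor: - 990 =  - 2^1*3^2*5^1*11^1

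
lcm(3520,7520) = 165440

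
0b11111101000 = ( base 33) 1sb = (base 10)2024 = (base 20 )514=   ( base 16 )7E8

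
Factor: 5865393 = 3^1*1955131^1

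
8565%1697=80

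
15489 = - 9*(- 1721)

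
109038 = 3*36346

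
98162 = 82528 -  - 15634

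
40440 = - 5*( - 8088)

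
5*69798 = 348990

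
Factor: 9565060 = 2^2*5^1*478253^1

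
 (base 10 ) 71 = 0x47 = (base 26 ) 2J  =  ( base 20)3B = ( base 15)4B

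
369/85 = 4+29/85 = 4.34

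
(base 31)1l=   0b110100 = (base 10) 52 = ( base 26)20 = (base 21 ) 2A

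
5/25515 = 1/5103=0.00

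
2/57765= 2/57765 = 0.00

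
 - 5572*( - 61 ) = 339892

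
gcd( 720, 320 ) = 80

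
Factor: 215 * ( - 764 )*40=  - 6570400  =  -2^5*5^2*43^1*191^1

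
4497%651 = 591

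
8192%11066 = 8192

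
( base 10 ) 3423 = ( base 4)311133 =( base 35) 2rs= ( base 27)4il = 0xd5f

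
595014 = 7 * 85002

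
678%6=0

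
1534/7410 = 59/285=0.21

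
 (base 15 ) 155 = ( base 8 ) 461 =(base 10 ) 305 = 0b100110001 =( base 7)614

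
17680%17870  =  17680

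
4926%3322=1604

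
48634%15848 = 1090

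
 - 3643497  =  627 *(-5811 )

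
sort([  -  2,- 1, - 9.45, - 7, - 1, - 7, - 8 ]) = [  -  9.45, - 8,  -  7,  -  7, - 2,-1,  -  1 ] 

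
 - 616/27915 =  - 1+27299/27915 = - 0.02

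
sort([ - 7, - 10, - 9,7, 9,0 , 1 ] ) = [ - 10,-9, - 7, 0,1, 7,9 ]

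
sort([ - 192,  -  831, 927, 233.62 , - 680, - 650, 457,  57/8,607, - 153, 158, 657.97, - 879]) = [ - 879, - 831, -680, - 650, - 192, - 153, 57/8, 158, 233.62, 457,607,657.97, 927]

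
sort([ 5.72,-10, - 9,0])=[- 10,  -  9,0,5.72 ]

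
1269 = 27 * 47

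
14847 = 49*303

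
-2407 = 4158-6565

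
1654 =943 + 711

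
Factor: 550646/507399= 2^1 * 3^( - 1 ) * 17^ ( - 1)*9949^(-1) * 275323^1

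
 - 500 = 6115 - 6615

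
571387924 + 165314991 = 736702915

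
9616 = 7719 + 1897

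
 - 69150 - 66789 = -135939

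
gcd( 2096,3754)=2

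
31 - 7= 24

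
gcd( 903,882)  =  21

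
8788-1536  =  7252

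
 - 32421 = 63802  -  96223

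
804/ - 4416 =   -  1 + 301/368 = - 0.18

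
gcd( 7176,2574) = 78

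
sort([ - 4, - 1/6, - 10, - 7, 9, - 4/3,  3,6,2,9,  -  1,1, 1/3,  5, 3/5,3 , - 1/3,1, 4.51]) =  [ - 10,-7  ,-4,-4/3, -1,-1/3,-1/6,1/3, 3/5, 1 , 1 , 2, 3,3,4.51,  5, 6,9, 9 ] 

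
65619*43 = 2821617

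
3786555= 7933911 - 4147356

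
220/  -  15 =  - 44/3 = - 14.67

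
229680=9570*24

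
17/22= 17/22 = 0.77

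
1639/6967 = 1639/6967 =0.24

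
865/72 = 865/72 = 12.01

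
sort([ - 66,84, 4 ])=[ - 66, 4,  84]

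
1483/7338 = 1483/7338 = 0.20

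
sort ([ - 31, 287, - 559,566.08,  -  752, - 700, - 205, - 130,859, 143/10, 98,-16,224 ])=[ - 752, - 700, -559, - 205, - 130,  -  31, - 16, 143/10 , 98,224, 287, 566.08,859 ]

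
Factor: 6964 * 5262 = 36644568 = 2^3*3^1*877^1*1741^1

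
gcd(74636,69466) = 94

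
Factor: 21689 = 23^2*41^1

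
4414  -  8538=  - 4124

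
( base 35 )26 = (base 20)3g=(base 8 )114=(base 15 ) 51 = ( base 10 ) 76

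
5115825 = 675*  7579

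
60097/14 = 4292 + 9/14 = 4292.64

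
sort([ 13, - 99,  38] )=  [ - 99 , 13, 38 ]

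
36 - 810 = - 774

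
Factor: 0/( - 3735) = 0^1 = 0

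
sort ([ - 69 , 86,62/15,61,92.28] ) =[ - 69, 62/15,61,86,92.28]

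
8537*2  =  17074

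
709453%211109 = 76126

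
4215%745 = 490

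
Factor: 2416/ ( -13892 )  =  - 2^2*23^( - 1 ) = - 4/23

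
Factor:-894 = -2^1*3^1 * 149^1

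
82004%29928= 22148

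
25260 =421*60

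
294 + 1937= 2231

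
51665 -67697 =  - 16032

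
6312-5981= 331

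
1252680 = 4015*312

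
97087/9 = 10787 + 4/9  =  10787.44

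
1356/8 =169 + 1/2= 169.50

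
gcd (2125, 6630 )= 85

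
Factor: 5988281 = 13^1*460637^1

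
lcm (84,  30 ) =420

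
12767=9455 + 3312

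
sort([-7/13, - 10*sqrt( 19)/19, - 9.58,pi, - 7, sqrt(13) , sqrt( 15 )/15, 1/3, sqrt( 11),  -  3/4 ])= [ -9.58, - 7,-10 * sqrt( 19)/19, - 3/4,-7/13, sqrt (15 )/15, 1/3,  pi  ,  sqrt( 11 ),sqrt(13)] 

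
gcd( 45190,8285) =5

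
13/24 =13/24 = 0.54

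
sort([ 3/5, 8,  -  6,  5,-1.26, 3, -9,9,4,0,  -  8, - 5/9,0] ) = [-9 , - 8, - 6, - 1.26, - 5/9,0 , 0,3/5,3, 4,5 , 8,9]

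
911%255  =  146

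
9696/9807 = 3232/3269 = 0.99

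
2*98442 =196884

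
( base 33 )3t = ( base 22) 5I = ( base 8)200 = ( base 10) 128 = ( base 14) 92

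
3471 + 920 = 4391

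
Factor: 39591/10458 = 2^( - 1 ) * 7^(-1) * 53^1 =53/14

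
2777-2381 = 396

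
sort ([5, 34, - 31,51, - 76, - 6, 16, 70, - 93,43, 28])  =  [-93, - 76,-31, - 6,5,  16,28, 34,43, 51, 70]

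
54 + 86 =140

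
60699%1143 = 120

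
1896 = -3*(- 632 )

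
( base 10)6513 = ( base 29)7lh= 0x1971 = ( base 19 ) I0F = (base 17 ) 1592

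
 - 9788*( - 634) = 6205592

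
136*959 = 130424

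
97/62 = 97/62  =  1.56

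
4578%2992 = 1586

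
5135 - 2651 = 2484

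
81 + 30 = 111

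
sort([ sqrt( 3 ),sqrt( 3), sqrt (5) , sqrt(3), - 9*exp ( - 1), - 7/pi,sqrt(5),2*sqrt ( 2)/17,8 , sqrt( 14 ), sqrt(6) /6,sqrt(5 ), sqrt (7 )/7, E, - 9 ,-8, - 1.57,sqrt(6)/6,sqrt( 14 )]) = [ - 9, - 8,-9*exp( - 1 ), - 7/pi, - 1.57,2 * sqrt(2) /17,sqrt(7 )/7, sqrt( 6)/6,sqrt(6) /6,sqrt(3 ),sqrt(3)  ,  sqrt(3),sqrt( 5), sqrt(5 ),sqrt(5), E,sqrt ( 14), sqrt ( 14 ) , 8]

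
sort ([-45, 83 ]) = [  -  45, 83 ] 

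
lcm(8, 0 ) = 0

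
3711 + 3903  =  7614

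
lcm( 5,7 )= 35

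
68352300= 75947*900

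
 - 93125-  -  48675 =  - 44450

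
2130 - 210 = 1920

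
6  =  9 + -3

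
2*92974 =185948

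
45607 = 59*773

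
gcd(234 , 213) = 3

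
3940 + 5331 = 9271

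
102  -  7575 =  -  7473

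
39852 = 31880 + 7972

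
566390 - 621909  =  -55519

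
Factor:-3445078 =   -  2^1*7^1*13^1*23^1*823^1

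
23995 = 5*4799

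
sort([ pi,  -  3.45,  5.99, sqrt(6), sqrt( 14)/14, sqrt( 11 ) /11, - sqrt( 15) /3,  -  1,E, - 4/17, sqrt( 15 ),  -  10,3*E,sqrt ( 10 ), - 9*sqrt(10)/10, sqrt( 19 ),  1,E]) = [ - 10, - 3.45, - 9*sqrt( 10) /10,-sqrt ( 15 ) /3, - 1, - 4/17,sqrt( 14 )/14,sqrt(11 )/11 , 1,sqrt(6 ),E,E,pi,sqrt(10) , sqrt(15), sqrt( 19),5.99,3*E ]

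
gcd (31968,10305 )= 9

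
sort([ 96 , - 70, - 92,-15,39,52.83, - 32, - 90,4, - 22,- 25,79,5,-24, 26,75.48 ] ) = [ - 92, - 90, - 70,-32,-25,-24 , - 22, - 15, 4,5 , 26,39,52.83, 75.48,79,96]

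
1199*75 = 89925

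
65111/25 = 2604 + 11/25 =2604.44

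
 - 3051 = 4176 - 7227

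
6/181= 6/181 = 0.03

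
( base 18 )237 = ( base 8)1305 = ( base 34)KT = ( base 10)709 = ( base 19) 1i6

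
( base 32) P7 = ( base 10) 807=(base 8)1447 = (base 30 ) QR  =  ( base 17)2d8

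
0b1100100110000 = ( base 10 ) 6448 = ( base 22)D72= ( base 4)1210300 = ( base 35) 598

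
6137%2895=347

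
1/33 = 1/33 = 0.03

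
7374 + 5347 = 12721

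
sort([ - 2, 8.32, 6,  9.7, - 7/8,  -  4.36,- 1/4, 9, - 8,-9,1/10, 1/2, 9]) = [  -  9,- 8,  -  4.36, -2,-7/8,-1/4, 1/10, 1/2, 6, 8.32, 9, 9, 9.7]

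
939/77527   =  939/77527  =  0.01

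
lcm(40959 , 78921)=3235761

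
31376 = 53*592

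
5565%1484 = 1113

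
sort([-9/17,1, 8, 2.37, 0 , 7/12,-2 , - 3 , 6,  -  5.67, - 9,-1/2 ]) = [-9 , -5.67,  -  3, - 2, - 9/17, - 1/2,0,7/12,1, 2.37,6 , 8 ]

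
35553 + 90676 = 126229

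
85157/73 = 85157/73=1166.53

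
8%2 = 0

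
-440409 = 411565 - 851974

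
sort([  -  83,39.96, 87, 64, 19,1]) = [ - 83,1,19,39.96,64, 87]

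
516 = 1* 516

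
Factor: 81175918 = 2^1 *17^1*31^1*77017^1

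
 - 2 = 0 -2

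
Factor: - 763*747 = - 569961  =  - 3^2*7^1*83^1*109^1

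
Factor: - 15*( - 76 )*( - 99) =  -2^2*3^3*5^1*11^1*19^1 = -112860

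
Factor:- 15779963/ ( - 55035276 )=2^(-2)*3^ (  -  1)*59^1*71^1*307^ (- 1)*3767^1*14939^(  -  1 )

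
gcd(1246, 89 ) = 89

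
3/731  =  3/731 = 0.00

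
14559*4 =58236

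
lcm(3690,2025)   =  166050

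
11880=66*180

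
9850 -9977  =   - 127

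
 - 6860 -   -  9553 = 2693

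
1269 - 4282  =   - 3013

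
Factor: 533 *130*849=58827210 = 2^1*3^1*5^1*13^2*41^1 * 283^1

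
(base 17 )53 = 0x58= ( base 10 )88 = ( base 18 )4g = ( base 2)1011000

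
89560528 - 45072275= 44488253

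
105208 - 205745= - 100537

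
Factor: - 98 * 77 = - 2^1 * 7^3*11^1  =  - 7546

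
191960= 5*38392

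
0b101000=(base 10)40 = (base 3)1111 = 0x28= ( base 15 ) 2a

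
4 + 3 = 7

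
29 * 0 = 0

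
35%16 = 3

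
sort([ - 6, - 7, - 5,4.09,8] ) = [ - 7,-6,-5,4.09, 8 ]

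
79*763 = 60277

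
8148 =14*582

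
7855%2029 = 1768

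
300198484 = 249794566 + 50403918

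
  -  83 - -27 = -56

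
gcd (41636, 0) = 41636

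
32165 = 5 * 6433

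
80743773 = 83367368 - 2623595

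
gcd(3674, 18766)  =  22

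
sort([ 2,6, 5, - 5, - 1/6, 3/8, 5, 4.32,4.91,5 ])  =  [-5,-1/6, 3/8,2, 4.32, 4.91, 5, 5, 5, 6 ] 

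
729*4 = 2916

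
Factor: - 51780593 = - 1367^1 * 37879^1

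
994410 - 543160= 451250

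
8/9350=4/4675 = 0.00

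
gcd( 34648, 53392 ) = 568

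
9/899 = 9/899 = 0.01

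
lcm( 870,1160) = 3480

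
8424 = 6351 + 2073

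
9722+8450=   18172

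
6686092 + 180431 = 6866523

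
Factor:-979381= - 13^1 * 75337^1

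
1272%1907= 1272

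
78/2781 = 26/927 = 0.03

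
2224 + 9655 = 11879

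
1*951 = 951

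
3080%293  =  150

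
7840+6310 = 14150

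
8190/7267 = 630/559 = 1.13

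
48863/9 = 5429 + 2/9 = 5429.22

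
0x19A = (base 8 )632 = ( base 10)410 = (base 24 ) H2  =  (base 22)ie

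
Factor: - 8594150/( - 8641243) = 2^1*5^2*13^( - 1 ) *29^1*5927^1*664711^ ( - 1) 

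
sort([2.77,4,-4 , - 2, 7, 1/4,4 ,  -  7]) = [ -7, - 4,- 2, 1/4,2.77, 4,  4, 7 ]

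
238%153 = 85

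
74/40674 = 37/20337 = 0.00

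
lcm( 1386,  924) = 2772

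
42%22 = 20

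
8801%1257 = 2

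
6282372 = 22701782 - 16419410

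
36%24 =12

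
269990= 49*5510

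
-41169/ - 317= 41169/317  =  129.87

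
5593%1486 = 1135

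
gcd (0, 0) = 0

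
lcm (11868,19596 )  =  842628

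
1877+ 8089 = 9966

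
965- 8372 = - 7407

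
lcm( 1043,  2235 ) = 15645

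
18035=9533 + 8502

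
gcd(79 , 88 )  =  1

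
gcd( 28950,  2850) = 150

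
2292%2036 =256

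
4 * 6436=25744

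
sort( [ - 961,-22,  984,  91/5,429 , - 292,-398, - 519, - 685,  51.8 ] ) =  [- 961,- 685,-519, - 398, - 292, - 22, 91/5,51.8,  429,984]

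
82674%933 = 570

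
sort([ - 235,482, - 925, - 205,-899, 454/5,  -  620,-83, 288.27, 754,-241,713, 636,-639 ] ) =[ - 925, - 899, - 639 , - 620, - 241,-235, - 205,-83 , 454/5, 288.27, 482,636,713, 754 ]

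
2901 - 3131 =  - 230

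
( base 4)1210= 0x64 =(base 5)400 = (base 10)100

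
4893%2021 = 851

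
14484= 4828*3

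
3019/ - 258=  - 12+77/258 = - 11.70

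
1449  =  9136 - 7687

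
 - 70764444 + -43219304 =  -  113983748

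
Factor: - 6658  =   - 2^1 *3329^1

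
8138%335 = 98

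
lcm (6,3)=6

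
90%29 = 3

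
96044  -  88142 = 7902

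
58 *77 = 4466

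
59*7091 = 418369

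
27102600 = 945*28680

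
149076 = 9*16564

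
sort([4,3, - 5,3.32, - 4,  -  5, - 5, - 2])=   [ - 5, - 5,-5,-4, - 2, 3, 3.32 , 4 ]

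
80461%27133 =26195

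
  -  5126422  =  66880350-72006772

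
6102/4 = 1525 + 1/2  =  1525.50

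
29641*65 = 1926665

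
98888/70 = 49444/35 =1412.69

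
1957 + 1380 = 3337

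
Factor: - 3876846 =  - 2^1*3^1*79^1*8179^1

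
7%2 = 1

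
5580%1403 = 1371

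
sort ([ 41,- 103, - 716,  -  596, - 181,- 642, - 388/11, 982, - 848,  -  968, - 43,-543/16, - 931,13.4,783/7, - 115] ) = [ - 968, - 931, - 848 , - 716, - 642,  -  596, - 181,-115, - 103, - 43, - 388/11, - 543/16, 13.4,41, 783/7, 982 ]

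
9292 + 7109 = 16401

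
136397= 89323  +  47074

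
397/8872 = 397/8872= 0.04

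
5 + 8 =13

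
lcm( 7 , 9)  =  63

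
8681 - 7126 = 1555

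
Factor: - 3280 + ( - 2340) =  - 5620= - 2^2 * 5^1 *281^1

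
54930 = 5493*10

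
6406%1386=862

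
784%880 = 784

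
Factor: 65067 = 3^1*23^2 *41^1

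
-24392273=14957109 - 39349382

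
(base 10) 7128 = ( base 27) 9L0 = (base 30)7RI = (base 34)65m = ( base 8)15730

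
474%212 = 50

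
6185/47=6185/47 =131.60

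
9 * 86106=774954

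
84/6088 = 21/1522 = 0.01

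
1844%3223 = 1844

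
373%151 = 71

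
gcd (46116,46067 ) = 7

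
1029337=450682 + 578655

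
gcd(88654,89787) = 1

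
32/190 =16/95 = 0.17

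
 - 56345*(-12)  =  676140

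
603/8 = 603/8  =  75.38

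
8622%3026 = 2570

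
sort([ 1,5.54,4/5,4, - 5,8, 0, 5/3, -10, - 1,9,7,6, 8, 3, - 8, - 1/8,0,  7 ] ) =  [-10, - 8, - 5, - 1, - 1/8, 0, 0,4/5,1,5/3 , 3,4,5.54,6,7,7, 8, 8, 9]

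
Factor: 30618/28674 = 3^2*7^1*59^( - 1 )=   63/59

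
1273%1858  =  1273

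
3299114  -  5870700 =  - 2571586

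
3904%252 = 124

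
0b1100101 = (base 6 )245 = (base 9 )122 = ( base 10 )101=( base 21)4H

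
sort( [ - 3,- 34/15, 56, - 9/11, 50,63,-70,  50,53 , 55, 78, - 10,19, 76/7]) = [ -70, - 10, - 3, - 34/15, -9/11, 76/7, 19,50,50,  53, 55, 56, 63, 78] 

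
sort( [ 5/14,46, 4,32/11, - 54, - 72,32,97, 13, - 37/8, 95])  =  [ - 72, - 54, - 37/8,5/14,32/11, 4,13, 32, 46,95,97]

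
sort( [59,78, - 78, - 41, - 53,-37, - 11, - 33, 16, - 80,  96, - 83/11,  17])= [ - 80, - 78, - 53, - 41, - 37, - 33 , - 11, - 83/11  ,  16,17,59, 78, 96 ] 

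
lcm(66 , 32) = 1056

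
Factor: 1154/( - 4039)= -2/7 = - 2^1*7^( - 1)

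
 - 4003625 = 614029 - 4617654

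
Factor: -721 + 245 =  - 2^2 * 7^1*17^1 = -476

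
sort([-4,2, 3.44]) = [ - 4 , 2,3.44]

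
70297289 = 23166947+47130342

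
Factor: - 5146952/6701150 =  - 2^2*5^( - 2 ) * 223^(  -  1)*601^( - 1 ) * 643369^1=   -2573476/3350575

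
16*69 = 1104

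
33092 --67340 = 100432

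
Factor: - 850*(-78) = 2^2*3^1* 5^2*13^1*17^1 = 66300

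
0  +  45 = 45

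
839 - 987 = - 148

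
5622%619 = 51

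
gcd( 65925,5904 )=9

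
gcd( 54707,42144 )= 1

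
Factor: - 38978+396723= 357745 = 5^1*71549^1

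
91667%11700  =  9767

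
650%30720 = 650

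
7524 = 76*99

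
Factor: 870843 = 3^1*53^1*5477^1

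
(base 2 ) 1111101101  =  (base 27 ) 1A6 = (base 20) 2A5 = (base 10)1005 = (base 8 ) 1755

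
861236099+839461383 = 1700697482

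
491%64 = 43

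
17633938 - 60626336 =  - 42992398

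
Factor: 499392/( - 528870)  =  -288/305  =  -  2^5* 3^2*5^( - 1 )*61^( - 1 )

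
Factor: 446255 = 5^1*149^1*599^1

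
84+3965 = 4049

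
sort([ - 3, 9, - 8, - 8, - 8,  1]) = [ - 8,-8, - 8, - 3, 1, 9 ]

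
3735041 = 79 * 47279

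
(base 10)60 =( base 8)74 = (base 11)55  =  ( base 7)114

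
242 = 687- 445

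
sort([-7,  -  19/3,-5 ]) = [ - 7, - 19/3 , - 5] 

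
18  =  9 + 9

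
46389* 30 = 1391670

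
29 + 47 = 76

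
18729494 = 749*25006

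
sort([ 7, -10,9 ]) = [ - 10, 7 , 9 ]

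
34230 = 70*489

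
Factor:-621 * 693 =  - 430353 = - 3^5*7^1 * 11^1 *23^1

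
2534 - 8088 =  - 5554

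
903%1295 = 903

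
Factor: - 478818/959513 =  - 2^1*3^3 * 449^ ( - 1 )*2137^ ( - 1) * 8867^1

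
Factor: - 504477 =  - 3^2*56053^1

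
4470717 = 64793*69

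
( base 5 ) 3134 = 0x1a3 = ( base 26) G3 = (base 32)d3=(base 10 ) 419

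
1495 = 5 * 299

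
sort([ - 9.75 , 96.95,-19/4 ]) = [ - 9.75, - 19/4, 96.95]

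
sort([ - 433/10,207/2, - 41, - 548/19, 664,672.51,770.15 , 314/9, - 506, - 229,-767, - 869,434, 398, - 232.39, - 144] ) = [ - 869, - 767, - 506 , - 232.39, - 229,  -  144, - 433/10, -41,  -  548/19 , 314/9, 207/2,398, 434,664,672.51, 770.15 ] 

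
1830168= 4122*444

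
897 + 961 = 1858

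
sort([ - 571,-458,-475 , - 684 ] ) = [ - 684, - 571, - 475 , - 458 ] 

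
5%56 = 5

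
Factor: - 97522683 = - 3^1*31^1*197^1*5323^1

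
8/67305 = 8/67305 = 0.00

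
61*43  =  2623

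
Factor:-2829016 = -2^3 * 353627^1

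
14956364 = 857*17452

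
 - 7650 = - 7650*1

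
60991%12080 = 591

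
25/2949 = 25/2949= 0.01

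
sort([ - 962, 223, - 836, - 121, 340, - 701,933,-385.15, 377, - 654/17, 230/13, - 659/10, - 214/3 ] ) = [-962, -836, - 701, - 385.15,-121,  -  214/3, - 659/10,-654/17,230/13 , 223,340, 377, 933]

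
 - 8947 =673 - 9620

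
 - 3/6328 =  - 3/6328 = - 0.00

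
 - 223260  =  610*( - 366)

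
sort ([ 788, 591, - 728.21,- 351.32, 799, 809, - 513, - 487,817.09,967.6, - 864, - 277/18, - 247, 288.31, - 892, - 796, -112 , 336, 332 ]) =[ - 892, - 864, - 796, - 728.21, - 513,  -  487, - 351.32 , - 247, - 112,  -  277/18, 288.31,332,336, 591,  788, 799, 809, 817.09, 967.6 ]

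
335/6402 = 335/6402 = 0.05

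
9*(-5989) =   -  53901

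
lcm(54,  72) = 216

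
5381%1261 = 337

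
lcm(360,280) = 2520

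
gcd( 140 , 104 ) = 4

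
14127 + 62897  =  77024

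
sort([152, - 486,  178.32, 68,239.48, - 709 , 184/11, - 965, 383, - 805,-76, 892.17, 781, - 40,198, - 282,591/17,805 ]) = [ - 965, - 805, - 709, - 486,-282, - 76, - 40,184/11,591/17,68,152,178.32  ,  198,  239.48 , 383,781,805, 892.17]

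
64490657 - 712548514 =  - 648057857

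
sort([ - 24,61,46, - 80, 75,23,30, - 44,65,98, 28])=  [ - 80, - 44, - 24,23,28,30,46, 61, 65,75,98]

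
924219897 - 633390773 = 290829124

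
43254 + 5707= 48961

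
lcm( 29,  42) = 1218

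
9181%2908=457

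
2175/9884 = 2175/9884 = 0.22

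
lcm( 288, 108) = 864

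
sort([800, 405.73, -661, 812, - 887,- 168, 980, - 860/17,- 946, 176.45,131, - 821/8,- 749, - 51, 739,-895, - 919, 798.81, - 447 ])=[ - 946,-919, - 895, - 887, - 749 , - 661, - 447, - 168, - 821/8, - 51, - 860/17,  131,176.45,405.73,739, 798.81, 800, 812,980]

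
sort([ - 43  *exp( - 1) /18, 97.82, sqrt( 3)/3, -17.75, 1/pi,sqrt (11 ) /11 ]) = [ - 17.75, - 43*exp( - 1) /18,sqrt(11 )/11,1/pi, sqrt( 3 ) /3, 97.82 ] 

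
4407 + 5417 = 9824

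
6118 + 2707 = 8825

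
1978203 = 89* 22227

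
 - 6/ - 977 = 6/977 = 0.01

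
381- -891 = 1272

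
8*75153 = 601224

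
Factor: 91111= 179^1*509^1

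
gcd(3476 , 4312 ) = 44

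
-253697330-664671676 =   -  918369006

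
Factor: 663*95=3^1*5^1*13^1 * 17^1 * 19^1= 62985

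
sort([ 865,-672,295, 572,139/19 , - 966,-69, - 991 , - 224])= [ - 991,-966, - 672, - 224,-69,139/19, 295,572,865]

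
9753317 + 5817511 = 15570828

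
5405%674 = 13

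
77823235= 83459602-5636367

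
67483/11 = 67483/11  =  6134.82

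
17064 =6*2844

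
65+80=145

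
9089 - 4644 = 4445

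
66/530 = 33/265 = 0.12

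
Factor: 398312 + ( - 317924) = 2^2*3^2*7^1 * 11^1*29^1 = 80388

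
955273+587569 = 1542842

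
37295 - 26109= 11186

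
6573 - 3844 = 2729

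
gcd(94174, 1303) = 1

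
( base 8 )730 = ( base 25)IM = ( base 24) jg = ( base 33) ea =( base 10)472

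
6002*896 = 5377792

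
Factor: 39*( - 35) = -3^1*5^1*7^1*13^1 = - 1365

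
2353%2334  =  19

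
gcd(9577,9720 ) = 1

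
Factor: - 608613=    - 3^1*37^1*5483^1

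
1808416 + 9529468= 11337884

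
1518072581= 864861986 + 653210595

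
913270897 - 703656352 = 209614545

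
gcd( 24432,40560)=48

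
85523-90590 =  - 5067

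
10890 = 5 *2178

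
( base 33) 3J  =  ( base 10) 118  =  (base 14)86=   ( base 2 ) 1110110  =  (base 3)11101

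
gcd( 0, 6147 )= 6147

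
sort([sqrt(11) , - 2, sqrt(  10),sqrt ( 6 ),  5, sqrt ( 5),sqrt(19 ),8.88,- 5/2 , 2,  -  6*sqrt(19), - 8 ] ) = [ - 6*sqrt( 19 ), - 8 ,-5/2, - 2,2, sqrt( 5),sqrt( 6),sqrt (10 ),  sqrt ( 11),sqrt(19 ), 5,8.88 ] 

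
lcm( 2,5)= 10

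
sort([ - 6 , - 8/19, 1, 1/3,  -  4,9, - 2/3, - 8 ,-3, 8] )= [ - 8,-6, - 4,-3,-2/3, -8/19, 1/3,1,8, 9]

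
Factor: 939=3^1*313^1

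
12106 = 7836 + 4270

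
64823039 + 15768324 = 80591363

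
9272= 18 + 9254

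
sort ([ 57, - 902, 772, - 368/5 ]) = [- 902, - 368/5, 57,772 ]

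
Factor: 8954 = 2^1*11^2*37^1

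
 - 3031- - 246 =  -2785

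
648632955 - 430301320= 218331635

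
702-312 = 390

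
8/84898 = 4/42449 =0.00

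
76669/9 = 76669/9 = 8518.78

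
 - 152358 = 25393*(-6) 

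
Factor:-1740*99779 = -2^2*3^1*5^1*29^1*113^1*883^1= -173615460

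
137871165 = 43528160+94343005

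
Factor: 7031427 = 3^1*13^1  *29^1*6217^1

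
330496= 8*41312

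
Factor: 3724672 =2^7  *7^1*4157^1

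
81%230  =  81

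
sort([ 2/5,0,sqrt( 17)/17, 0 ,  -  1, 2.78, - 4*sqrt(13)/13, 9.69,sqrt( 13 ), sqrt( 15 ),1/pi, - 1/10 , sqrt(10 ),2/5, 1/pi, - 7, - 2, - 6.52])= [ - 7,- 6.52, - 2,-4*sqrt( 13) /13, - 1,-1/10, 0,0,sqrt( 17 ) /17,1/pi,1/pi,2/5,2/5,2.78,sqrt( 10),sqrt ( 13 ),  sqrt( 15 ) , 9.69]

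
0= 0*2352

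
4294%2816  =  1478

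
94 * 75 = 7050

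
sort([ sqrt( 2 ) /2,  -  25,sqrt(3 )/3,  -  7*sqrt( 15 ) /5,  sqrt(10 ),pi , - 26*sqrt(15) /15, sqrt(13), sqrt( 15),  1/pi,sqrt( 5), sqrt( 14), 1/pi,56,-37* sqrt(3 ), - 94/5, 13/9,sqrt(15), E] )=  [  -  37 * sqrt(3), - 25, - 94/5, - 26*sqrt( 15 )/15,-7*sqrt ( 15) /5,  1/pi, 1/pi, sqrt(3 )/3,sqrt(2) /2,13/9, sqrt (5),E, pi, sqrt( 10 ), sqrt(13 ) , sqrt(14 ),  sqrt(15),sqrt( 15)  ,  56]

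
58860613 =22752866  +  36107747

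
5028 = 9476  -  4448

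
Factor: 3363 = 3^1 *19^1*59^1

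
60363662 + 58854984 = 119218646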